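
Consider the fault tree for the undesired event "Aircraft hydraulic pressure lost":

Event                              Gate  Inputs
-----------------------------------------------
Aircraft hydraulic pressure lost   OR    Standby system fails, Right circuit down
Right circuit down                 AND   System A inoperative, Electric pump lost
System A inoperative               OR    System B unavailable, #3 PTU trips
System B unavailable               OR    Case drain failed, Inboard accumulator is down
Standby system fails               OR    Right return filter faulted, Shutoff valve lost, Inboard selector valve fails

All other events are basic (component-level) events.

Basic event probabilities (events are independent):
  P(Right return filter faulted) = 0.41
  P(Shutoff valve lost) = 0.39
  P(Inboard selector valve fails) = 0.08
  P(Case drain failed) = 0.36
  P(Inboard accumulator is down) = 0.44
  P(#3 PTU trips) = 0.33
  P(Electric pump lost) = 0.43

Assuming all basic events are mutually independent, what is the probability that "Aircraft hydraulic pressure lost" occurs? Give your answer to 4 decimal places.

0.7771

P(Standby system fails) [OR] = 1 − (1−0.41) × (1−0.39) × (1−0.08) = 0.668892
P(System B unavailable) [OR] = 1 − (1−0.36) × (1−0.44) = 0.641600
P(System A inoperative) [OR] = 1 − (1−0.641600) × (1−0.33) = 0.759872
P(Right circuit down) [AND] = 0.759872 × 0.43 = 0.326745
P(Aircraft hydraulic pressure lost) [OR] = 1 − (1−0.668892) × (1−0.326745) = 0.777080
Rounded to 4 decimal places: P(Aircraft hydraulic pressure lost) ≈ 0.7771.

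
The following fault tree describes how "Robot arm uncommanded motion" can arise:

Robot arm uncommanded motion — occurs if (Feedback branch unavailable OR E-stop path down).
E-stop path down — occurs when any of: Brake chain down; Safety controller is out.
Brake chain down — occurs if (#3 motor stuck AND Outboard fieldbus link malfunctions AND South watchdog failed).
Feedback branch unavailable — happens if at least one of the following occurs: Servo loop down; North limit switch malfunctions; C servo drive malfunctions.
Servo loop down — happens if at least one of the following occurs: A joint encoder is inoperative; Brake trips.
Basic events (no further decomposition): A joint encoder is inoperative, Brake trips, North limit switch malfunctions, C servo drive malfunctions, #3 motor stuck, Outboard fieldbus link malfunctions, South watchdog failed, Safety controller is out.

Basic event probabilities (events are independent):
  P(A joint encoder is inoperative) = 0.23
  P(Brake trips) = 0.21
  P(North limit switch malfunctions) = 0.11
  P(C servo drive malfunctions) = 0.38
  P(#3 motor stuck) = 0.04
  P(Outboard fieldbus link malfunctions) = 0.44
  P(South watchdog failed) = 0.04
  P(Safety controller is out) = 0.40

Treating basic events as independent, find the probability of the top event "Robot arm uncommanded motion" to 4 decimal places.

P(Servo loop down) [OR] = 1 − (1−0.23) × (1−0.21) = 0.391700
P(Feedback branch unavailable) [OR] = 1 − (1−0.391700) × (1−0.11) × (1−0.38) = 0.664340
P(Brake chain down) [AND] = 0.04 × 0.44 × 0.04 = 0.000704
P(E-stop path down) [OR] = 1 − (1−0.000704) × (1−0.40) = 0.400422
P(Robot arm uncommanded motion) [OR] = 1 − (1−0.664340) × (1−0.400422) = 0.798746
Rounded to 4 decimal places: P(Robot arm uncommanded motion) ≈ 0.7987.

0.7987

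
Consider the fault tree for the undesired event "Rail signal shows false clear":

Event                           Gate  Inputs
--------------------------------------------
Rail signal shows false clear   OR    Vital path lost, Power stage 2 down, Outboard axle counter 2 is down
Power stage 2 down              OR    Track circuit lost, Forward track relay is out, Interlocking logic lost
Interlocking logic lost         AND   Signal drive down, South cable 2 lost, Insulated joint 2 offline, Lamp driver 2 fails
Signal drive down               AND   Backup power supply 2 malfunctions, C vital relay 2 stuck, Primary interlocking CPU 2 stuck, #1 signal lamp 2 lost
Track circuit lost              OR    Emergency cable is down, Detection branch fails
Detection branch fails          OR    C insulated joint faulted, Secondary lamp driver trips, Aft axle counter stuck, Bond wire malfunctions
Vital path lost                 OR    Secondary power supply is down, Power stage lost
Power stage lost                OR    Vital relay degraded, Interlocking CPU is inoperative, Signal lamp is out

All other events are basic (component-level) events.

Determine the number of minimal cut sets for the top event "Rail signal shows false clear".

12

Power stage lost [OR]: union of children's cut sets → 3 cut set(s).
Vital path lost [OR]: union of children's cut sets → 4 cut set(s).
Detection branch fails [OR]: union of children's cut sets → 4 cut set(s).
Track circuit lost [OR]: union of children's cut sets → 5 cut set(s).
Signal drive down [AND]: one cut set from each child combined → 1 × 1 × 1 × 1 = 1 cut set(s).
Interlocking logic lost [AND]: one cut set from each child combined → 1 × 1 × 1 × 1 = 1 cut set(s).
Power stage 2 down [OR]: union of children's cut sets → 7 cut set(s).
Rail signal shows false clear [OR]: union of children's cut sets → 12 cut set(s).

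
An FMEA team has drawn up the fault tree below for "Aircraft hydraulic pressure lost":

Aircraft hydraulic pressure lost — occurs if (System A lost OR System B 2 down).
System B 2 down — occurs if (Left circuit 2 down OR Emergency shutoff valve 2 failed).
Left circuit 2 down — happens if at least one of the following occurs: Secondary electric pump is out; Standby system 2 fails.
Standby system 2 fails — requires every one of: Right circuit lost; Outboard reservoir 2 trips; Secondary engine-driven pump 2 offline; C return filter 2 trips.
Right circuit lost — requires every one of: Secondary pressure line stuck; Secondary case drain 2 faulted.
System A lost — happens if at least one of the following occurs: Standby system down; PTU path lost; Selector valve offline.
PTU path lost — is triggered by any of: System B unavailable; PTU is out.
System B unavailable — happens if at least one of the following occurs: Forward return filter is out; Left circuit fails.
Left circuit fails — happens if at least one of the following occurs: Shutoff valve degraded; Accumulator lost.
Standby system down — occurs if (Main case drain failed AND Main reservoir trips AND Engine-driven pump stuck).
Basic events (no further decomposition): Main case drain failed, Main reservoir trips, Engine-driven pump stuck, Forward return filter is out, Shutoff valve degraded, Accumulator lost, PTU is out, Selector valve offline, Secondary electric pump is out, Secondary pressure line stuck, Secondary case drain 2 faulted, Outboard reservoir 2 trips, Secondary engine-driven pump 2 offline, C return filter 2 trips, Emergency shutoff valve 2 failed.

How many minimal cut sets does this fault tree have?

9

Standby system down [AND]: one cut set from each child combined → 1 × 1 × 1 = 1 cut set(s).
Left circuit fails [OR]: union of children's cut sets → 2 cut set(s).
System B unavailable [OR]: union of children's cut sets → 3 cut set(s).
PTU path lost [OR]: union of children's cut sets → 4 cut set(s).
System A lost [OR]: union of children's cut sets → 6 cut set(s).
Right circuit lost [AND]: one cut set from each child combined → 1 × 1 = 1 cut set(s).
Standby system 2 fails [AND]: one cut set from each child combined → 1 × 1 × 1 × 1 = 1 cut set(s).
Left circuit 2 down [OR]: union of children's cut sets → 2 cut set(s).
System B 2 down [OR]: union of children's cut sets → 3 cut set(s).
Aircraft hydraulic pressure lost [OR]: union of children's cut sets → 9 cut set(s).
Minimal cut sets: {Engine-driven pump stuck, Main case drain failed, Main reservoir trips}; {Forward return filter is out}; {Shutoff valve degraded}; {Accumulator lost}; {PTU is out}; {Selector valve offline}; {Secondary electric pump is out}; {C return filter 2 trips, Outboard reservoir 2 trips, Secondary case drain 2 faulted, Secondary engine-driven pump 2 offline, Secondary pressure line stuck}; {Emergency shutoff valve 2 failed}.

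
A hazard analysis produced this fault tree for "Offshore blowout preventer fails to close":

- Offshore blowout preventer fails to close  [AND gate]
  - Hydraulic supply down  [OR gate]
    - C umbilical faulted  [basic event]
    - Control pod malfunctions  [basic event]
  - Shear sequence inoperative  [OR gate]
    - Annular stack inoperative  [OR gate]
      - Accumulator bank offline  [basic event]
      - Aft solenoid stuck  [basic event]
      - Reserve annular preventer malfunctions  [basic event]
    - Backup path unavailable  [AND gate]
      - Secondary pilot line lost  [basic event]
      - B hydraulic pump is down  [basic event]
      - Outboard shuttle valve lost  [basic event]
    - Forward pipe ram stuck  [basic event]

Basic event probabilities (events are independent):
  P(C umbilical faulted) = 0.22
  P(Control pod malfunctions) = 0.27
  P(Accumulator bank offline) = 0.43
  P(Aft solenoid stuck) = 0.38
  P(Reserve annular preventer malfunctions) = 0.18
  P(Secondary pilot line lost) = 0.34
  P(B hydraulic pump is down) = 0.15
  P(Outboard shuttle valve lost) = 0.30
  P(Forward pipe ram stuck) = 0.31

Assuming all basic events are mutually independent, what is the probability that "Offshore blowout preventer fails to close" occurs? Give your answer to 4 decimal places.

0.3458

P(Hydraulic supply down) [OR] = 1 − (1−0.22) × (1−0.27) = 0.430600
P(Annular stack inoperative) [OR] = 1 − (1−0.43) × (1−0.38) × (1−0.18) = 0.710212
P(Backup path unavailable) [AND] = 0.34 × 0.15 × 0.30 = 0.015300
P(Shear sequence inoperative) [OR] = 1 − (1−0.710212) × (1−0.015300) × (1−0.31) = 0.803106
P(Offshore blowout preventer fails to close) [AND] = 0.430600 × 0.803106 = 0.345817
Rounded to 4 decimal places: P(Offshore blowout preventer fails to close) ≈ 0.3458.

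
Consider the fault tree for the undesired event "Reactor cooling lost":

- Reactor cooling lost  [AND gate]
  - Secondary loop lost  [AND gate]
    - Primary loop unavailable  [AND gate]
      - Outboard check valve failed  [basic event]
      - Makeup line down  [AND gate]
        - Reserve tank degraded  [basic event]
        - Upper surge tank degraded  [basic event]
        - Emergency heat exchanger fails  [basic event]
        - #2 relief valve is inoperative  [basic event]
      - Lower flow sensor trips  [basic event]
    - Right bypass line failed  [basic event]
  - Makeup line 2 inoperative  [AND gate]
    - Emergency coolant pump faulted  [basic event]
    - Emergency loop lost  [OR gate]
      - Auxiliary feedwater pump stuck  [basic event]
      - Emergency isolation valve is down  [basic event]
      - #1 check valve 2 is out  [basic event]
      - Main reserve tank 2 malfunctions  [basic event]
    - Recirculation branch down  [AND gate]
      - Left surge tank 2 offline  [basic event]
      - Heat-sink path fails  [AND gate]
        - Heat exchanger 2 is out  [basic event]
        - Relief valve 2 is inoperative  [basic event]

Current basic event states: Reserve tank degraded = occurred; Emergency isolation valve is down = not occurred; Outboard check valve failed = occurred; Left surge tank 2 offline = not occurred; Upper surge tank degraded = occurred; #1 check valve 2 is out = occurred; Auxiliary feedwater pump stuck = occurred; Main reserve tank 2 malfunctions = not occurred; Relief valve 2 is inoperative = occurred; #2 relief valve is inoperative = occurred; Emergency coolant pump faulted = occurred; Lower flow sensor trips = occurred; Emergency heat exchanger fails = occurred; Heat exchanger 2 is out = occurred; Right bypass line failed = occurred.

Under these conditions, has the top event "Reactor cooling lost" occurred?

Makeup line down [AND]: Reserve tank degraded=occurs, Upper surge tank degraded=occurs, Emergency heat exchanger fails=occurs, #2 relief valve is inoperative=occurs → all inputs occur → occurs.
Primary loop unavailable [AND]: Outboard check valve failed=occurs, Makeup line down=occurs, Lower flow sensor trips=occurs → all inputs occur → occurs.
Secondary loop lost [AND]: Primary loop unavailable=occurs, Right bypass line failed=occurs → all inputs occur → occurs.
Emergency loop lost [OR]: Auxiliary feedwater pump stuck=occurs, Emergency isolation valve is down=not, #1 check valve 2 is out=occurs, Main reserve tank 2 malfunctions=not → at least one input occurs → occurs.
Heat-sink path fails [AND]: Heat exchanger 2 is out=occurs, Relief valve 2 is inoperative=occurs → all inputs occur → occurs.
Recirculation branch down [AND]: Left surge tank 2 offline=not, Heat-sink path fails=occurs → not all inputs occur → does not occur.
Makeup line 2 inoperative [AND]: Emergency coolant pump faulted=occurs, Emergency loop lost=occurs, Recirculation branch down=not → not all inputs occur → does not occur.
Reactor cooling lost [AND]: Secondary loop lost=occurs, Makeup line 2 inoperative=not → not all inputs occur → does not occur.

No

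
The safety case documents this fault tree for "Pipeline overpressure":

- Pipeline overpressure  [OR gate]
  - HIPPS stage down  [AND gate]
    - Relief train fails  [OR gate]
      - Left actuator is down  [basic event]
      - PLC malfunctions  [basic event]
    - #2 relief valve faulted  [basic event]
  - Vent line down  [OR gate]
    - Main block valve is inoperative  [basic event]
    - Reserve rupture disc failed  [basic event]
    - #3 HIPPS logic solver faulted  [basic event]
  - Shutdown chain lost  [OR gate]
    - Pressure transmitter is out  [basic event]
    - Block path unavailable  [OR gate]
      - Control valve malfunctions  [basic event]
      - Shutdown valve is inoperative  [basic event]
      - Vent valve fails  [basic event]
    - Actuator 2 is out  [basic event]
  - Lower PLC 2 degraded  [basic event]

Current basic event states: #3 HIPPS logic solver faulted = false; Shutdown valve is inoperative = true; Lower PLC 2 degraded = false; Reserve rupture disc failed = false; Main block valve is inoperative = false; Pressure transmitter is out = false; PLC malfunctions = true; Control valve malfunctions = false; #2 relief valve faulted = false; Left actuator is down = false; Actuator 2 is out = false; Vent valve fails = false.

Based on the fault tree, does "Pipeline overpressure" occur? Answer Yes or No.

Relief train fails [OR]: Left actuator is down=not, PLC malfunctions=occurs → at least one input occurs → occurs.
HIPPS stage down [AND]: Relief train fails=occurs, #2 relief valve faulted=not → not all inputs occur → does not occur.
Vent line down [OR]: Main block valve is inoperative=not, Reserve rupture disc failed=not, #3 HIPPS logic solver faulted=not → no input occurs → does not occur.
Block path unavailable [OR]: Control valve malfunctions=not, Shutdown valve is inoperative=occurs, Vent valve fails=not → at least one input occurs → occurs.
Shutdown chain lost [OR]: Pressure transmitter is out=not, Block path unavailable=occurs, Actuator 2 is out=not → at least one input occurs → occurs.
Pipeline overpressure [OR]: HIPPS stage down=not, Vent line down=not, Shutdown chain lost=occurs, Lower PLC 2 degraded=not → at least one input occurs → occurs.

Yes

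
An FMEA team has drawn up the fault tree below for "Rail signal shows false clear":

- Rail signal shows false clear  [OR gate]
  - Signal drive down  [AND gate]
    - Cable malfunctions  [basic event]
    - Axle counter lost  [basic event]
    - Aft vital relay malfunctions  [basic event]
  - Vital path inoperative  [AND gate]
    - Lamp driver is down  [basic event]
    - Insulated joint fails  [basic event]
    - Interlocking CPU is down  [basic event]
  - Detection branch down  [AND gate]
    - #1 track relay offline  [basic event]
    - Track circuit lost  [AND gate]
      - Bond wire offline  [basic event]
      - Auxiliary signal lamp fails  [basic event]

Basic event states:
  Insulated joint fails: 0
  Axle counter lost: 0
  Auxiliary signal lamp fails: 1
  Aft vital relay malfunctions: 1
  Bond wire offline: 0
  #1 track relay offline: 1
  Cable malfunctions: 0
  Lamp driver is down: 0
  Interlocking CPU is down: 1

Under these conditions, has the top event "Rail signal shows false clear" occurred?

No

Signal drive down [AND]: Cable malfunctions=not, Axle counter lost=not, Aft vital relay malfunctions=occurs → not all inputs occur → does not occur.
Vital path inoperative [AND]: Lamp driver is down=not, Insulated joint fails=not, Interlocking CPU is down=occurs → not all inputs occur → does not occur.
Track circuit lost [AND]: Bond wire offline=not, Auxiliary signal lamp fails=occurs → not all inputs occur → does not occur.
Detection branch down [AND]: #1 track relay offline=occurs, Track circuit lost=not → not all inputs occur → does not occur.
Rail signal shows false clear [OR]: Signal drive down=not, Vital path inoperative=not, Detection branch down=not → no input occurs → does not occur.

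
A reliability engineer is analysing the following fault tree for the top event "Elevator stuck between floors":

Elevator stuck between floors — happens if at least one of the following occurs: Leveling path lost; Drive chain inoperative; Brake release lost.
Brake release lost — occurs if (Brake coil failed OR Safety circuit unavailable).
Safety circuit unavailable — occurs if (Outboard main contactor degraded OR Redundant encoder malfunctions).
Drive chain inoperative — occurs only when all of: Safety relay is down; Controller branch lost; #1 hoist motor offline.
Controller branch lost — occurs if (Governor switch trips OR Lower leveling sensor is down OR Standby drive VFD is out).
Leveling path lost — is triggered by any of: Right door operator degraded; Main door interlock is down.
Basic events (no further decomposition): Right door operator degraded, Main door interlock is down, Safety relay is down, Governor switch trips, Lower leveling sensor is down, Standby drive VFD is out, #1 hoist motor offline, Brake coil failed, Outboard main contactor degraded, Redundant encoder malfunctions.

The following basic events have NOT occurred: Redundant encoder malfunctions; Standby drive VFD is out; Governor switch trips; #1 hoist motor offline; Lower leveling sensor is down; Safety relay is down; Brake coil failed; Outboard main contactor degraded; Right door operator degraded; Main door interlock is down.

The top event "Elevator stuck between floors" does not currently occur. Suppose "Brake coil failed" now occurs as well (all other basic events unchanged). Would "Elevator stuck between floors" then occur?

Yes

Counterfactual: set "Brake coil failed" to occurred.
Leveling path lost [OR]: Right door operator degraded=not, Main door interlock is down=not → no input occurs → does not occur.
Controller branch lost [OR]: Governor switch trips=not, Lower leveling sensor is down=not, Standby drive VFD is out=not → no input occurs → does not occur.
Drive chain inoperative [AND]: Safety relay is down=not, Controller branch lost=not, #1 hoist motor offline=not → not all inputs occur → does not occur.
Safety circuit unavailable [OR]: Outboard main contactor degraded=not, Redundant encoder malfunctions=not → no input occurs → does not occur.
Brake release lost [OR]: Brake coil failed=occurs, Safety circuit unavailable=not → at least one input occurs → occurs.
Elevator stuck between floors [OR]: Leveling path lost=not, Drive chain inoperative=not, Brake release lost=occurs → at least one input occurs → occurs.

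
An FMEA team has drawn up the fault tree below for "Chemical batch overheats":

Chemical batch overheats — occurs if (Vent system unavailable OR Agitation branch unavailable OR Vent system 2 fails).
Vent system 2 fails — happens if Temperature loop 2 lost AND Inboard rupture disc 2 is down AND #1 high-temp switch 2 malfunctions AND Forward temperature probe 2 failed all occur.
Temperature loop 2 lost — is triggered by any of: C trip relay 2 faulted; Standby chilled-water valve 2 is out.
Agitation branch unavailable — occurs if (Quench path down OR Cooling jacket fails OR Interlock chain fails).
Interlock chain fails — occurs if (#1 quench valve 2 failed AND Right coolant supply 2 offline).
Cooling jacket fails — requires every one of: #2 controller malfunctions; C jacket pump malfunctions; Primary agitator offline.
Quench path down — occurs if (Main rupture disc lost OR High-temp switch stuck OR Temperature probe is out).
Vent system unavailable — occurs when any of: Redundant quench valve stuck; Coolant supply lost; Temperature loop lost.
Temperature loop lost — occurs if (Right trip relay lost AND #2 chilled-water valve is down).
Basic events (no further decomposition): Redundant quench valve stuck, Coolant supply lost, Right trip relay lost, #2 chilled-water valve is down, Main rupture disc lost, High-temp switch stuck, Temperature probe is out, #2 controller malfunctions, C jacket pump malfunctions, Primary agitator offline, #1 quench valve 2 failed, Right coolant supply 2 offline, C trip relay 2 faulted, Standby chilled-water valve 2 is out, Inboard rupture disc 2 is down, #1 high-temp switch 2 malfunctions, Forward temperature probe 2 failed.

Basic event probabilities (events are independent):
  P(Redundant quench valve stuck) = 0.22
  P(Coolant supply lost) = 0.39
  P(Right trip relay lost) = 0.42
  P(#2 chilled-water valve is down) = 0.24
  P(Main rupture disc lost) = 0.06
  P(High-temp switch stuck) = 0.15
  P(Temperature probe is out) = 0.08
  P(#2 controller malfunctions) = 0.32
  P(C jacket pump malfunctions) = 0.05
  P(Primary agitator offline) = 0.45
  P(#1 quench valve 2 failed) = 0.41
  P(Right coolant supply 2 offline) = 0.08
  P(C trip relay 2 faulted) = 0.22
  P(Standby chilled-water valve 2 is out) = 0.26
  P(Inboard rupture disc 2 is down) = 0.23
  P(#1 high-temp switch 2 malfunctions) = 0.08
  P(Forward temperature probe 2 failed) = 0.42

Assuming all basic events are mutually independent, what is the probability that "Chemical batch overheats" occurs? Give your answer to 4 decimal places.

0.6990

P(Temperature loop lost) [AND] = 0.42 × 0.24 = 0.100800
P(Vent system unavailable) [OR] = 1 − (1−0.22) × (1−0.39) × (1−0.100800) = 0.572161
P(Quench path down) [OR] = 1 − (1−0.06) × (1−0.15) × (1−0.08) = 0.264920
P(Cooling jacket fails) [AND] = 0.32 × 0.05 × 0.45 = 0.007200
P(Interlock chain fails) [AND] = 0.41 × 0.08 = 0.032800
P(Agitation branch unavailable) [OR] = 1 − (1−0.264920) × (1−0.007200) × (1−0.032800) = 0.294150
P(Temperature loop 2 lost) [OR] = 1 − (1−0.22) × (1−0.26) = 0.422800
P(Vent system 2 fails) [AND] = 0.422800 × 0.23 × 0.08 × 0.42 = 0.003267
P(Chemical batch overheats) [OR] = 1 − (1−0.572161) × (1−0.294150) × (1−0.003267) = 0.698996
Rounded to 4 decimal places: P(Chemical batch overheats) ≈ 0.6990.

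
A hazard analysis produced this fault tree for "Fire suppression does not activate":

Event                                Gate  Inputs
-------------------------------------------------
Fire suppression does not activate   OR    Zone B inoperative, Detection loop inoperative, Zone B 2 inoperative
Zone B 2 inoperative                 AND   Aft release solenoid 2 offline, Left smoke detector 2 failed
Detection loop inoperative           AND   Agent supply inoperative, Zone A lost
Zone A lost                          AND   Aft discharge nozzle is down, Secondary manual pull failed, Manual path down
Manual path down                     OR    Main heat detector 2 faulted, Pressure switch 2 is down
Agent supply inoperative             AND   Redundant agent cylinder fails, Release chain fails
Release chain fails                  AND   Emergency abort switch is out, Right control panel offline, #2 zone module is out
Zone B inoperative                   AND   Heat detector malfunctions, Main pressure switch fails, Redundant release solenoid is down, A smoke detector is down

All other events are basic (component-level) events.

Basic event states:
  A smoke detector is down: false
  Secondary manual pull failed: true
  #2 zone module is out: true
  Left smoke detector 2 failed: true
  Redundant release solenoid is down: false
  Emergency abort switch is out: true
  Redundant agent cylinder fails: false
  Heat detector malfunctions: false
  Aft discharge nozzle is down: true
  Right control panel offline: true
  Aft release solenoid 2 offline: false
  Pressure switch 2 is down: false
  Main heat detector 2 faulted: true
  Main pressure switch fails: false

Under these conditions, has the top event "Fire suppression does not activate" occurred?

No

Zone B inoperative [AND]: Heat detector malfunctions=not, Main pressure switch fails=not, Redundant release solenoid is down=not, A smoke detector is down=not → not all inputs occur → does not occur.
Release chain fails [AND]: Emergency abort switch is out=occurs, Right control panel offline=occurs, #2 zone module is out=occurs → all inputs occur → occurs.
Agent supply inoperative [AND]: Redundant agent cylinder fails=not, Release chain fails=occurs → not all inputs occur → does not occur.
Manual path down [OR]: Main heat detector 2 faulted=occurs, Pressure switch 2 is down=not → at least one input occurs → occurs.
Zone A lost [AND]: Aft discharge nozzle is down=occurs, Secondary manual pull failed=occurs, Manual path down=occurs → all inputs occur → occurs.
Detection loop inoperative [AND]: Agent supply inoperative=not, Zone A lost=occurs → not all inputs occur → does not occur.
Zone B 2 inoperative [AND]: Aft release solenoid 2 offline=not, Left smoke detector 2 failed=occurs → not all inputs occur → does not occur.
Fire suppression does not activate [OR]: Zone B inoperative=not, Detection loop inoperative=not, Zone B 2 inoperative=not → no input occurs → does not occur.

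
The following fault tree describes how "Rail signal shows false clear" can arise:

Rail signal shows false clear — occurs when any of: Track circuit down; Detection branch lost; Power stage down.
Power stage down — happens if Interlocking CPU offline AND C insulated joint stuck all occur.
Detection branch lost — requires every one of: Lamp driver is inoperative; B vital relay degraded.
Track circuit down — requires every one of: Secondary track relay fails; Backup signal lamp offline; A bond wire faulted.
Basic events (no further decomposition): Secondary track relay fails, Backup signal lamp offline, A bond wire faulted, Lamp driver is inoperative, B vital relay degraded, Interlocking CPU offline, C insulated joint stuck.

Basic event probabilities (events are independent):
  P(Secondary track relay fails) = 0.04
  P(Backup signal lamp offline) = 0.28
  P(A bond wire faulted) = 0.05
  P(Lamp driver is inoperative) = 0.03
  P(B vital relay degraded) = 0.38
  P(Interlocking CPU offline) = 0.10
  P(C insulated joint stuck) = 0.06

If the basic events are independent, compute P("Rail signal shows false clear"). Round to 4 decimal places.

P(Track circuit down) [AND] = 0.04 × 0.28 × 0.05 = 0.000560
P(Detection branch lost) [AND] = 0.03 × 0.38 = 0.011400
P(Power stage down) [AND] = 0.10 × 0.06 = 0.006000
P(Rail signal shows false clear) [OR] = 1 − (1−0.000560) × (1−0.011400) × (1−0.006000) = 0.017882
Rounded to 4 decimal places: P(Rail signal shows false clear) ≈ 0.0179.

0.0179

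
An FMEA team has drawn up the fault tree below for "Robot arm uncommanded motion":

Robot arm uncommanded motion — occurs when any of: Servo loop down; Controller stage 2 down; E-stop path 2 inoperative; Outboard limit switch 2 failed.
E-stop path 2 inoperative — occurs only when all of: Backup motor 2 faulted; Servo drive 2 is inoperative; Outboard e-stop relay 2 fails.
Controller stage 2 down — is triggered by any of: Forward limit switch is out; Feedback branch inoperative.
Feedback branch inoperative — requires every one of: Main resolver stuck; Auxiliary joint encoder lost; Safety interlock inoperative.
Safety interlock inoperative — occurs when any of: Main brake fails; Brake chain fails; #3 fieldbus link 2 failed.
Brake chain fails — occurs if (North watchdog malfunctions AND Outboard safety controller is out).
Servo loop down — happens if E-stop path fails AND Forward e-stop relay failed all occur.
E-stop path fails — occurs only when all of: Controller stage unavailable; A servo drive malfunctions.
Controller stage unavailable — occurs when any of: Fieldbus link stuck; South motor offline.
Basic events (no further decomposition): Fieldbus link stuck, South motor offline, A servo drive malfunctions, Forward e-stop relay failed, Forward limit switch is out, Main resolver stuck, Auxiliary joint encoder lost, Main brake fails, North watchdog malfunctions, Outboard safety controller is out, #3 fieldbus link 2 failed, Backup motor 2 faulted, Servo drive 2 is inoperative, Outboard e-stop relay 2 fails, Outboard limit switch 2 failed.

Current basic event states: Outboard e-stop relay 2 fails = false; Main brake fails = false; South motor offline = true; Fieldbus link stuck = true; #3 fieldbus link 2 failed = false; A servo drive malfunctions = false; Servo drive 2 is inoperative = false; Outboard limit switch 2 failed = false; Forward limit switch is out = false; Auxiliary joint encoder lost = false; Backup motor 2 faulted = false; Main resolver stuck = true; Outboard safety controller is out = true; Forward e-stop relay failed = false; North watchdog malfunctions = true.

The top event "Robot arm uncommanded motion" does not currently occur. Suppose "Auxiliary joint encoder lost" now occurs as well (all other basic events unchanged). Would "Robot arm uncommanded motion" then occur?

Yes

Counterfactual: set "Auxiliary joint encoder lost" to occurred.
Controller stage unavailable [OR]: Fieldbus link stuck=occurs, South motor offline=occurs → at least one input occurs → occurs.
E-stop path fails [AND]: Controller stage unavailable=occurs, A servo drive malfunctions=not → not all inputs occur → does not occur.
Servo loop down [AND]: E-stop path fails=not, Forward e-stop relay failed=not → not all inputs occur → does not occur.
Brake chain fails [AND]: North watchdog malfunctions=occurs, Outboard safety controller is out=occurs → all inputs occur → occurs.
Safety interlock inoperative [OR]: Main brake fails=not, Brake chain fails=occurs, #3 fieldbus link 2 failed=not → at least one input occurs → occurs.
Feedback branch inoperative [AND]: Main resolver stuck=occurs, Auxiliary joint encoder lost=occurs, Safety interlock inoperative=occurs → all inputs occur → occurs.
Controller stage 2 down [OR]: Forward limit switch is out=not, Feedback branch inoperative=occurs → at least one input occurs → occurs.
E-stop path 2 inoperative [AND]: Backup motor 2 faulted=not, Servo drive 2 is inoperative=not, Outboard e-stop relay 2 fails=not → not all inputs occur → does not occur.
Robot arm uncommanded motion [OR]: Servo loop down=not, Controller stage 2 down=occurs, E-stop path 2 inoperative=not, Outboard limit switch 2 failed=not → at least one input occurs → occurs.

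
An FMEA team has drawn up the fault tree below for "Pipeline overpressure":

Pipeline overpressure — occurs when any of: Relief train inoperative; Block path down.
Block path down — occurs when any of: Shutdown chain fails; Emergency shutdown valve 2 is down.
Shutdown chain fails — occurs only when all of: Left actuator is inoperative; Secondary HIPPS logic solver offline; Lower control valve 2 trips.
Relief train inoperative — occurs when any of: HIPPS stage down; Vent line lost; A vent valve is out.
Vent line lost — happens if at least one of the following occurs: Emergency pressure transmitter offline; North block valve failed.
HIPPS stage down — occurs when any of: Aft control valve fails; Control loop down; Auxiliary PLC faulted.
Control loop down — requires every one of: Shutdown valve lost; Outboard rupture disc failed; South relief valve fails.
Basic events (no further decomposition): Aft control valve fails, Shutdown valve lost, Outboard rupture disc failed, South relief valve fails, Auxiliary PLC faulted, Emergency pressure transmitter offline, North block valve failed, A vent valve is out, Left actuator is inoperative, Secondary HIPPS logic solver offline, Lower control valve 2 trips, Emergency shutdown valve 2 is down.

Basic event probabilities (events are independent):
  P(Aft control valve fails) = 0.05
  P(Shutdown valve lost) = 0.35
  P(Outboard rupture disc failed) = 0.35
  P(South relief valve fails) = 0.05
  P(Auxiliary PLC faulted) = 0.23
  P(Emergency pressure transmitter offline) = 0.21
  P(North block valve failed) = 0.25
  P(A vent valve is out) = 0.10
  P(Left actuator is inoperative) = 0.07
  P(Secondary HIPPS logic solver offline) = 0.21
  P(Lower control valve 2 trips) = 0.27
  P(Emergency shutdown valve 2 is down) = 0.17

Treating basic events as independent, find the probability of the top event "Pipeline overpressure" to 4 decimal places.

0.6795

P(Control loop down) [AND] = 0.35 × 0.35 × 0.05 = 0.006125
P(HIPPS stage down) [OR] = 1 − (1−0.05) × (1−0.006125) × (1−0.23) = 0.272980
P(Vent line lost) [OR] = 1 − (1−0.21) × (1−0.25) = 0.407500
P(Relief train inoperative) [OR] = 1 − (1−0.272980) × (1−0.407500) × (1−0.10) = 0.612317
P(Shutdown chain fails) [AND] = 0.07 × 0.21 × 0.27 = 0.003969
P(Block path down) [OR] = 1 − (1−0.003969) × (1−0.17) = 0.173294
P(Pipeline overpressure) [OR] = 1 − (1−0.612317) × (1−0.173294) = 0.679500
Rounded to 4 decimal places: P(Pipeline overpressure) ≈ 0.6795.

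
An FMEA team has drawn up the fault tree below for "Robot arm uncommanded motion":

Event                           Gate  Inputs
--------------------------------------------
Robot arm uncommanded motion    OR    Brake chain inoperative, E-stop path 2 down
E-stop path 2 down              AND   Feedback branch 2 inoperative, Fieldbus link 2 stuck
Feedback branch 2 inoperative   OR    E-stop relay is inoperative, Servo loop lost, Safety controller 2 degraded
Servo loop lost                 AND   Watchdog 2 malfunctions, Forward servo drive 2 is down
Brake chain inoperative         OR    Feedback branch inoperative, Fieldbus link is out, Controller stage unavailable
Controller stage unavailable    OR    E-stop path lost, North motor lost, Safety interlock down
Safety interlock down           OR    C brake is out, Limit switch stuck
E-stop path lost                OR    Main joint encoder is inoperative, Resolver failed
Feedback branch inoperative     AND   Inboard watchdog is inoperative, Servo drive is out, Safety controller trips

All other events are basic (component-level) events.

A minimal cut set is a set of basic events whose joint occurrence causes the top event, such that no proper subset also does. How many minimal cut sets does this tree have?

10

Feedback branch inoperative [AND]: one cut set from each child combined → 1 × 1 × 1 = 1 cut set(s).
E-stop path lost [OR]: union of children's cut sets → 2 cut set(s).
Safety interlock down [OR]: union of children's cut sets → 2 cut set(s).
Controller stage unavailable [OR]: union of children's cut sets → 5 cut set(s).
Brake chain inoperative [OR]: union of children's cut sets → 7 cut set(s).
Servo loop lost [AND]: one cut set from each child combined → 1 × 1 = 1 cut set(s).
Feedback branch 2 inoperative [OR]: union of children's cut sets → 3 cut set(s).
E-stop path 2 down [AND]: one cut set from each child combined → 3 × 1 = 3 cut set(s).
Robot arm uncommanded motion [OR]: union of children's cut sets → 10 cut set(s).
Minimal cut sets: {Inboard watchdog is inoperative, Safety controller trips, Servo drive is out}; {Fieldbus link is out}; {Main joint encoder is inoperative}; {Resolver failed}; {North motor lost}; {C brake is out}; {Limit switch stuck}; {E-stop relay is inoperative, Fieldbus link 2 stuck}; {Fieldbus link 2 stuck, Forward servo drive 2 is down, Watchdog 2 malfunctions}; {Fieldbus link 2 stuck, Safety controller 2 degraded}.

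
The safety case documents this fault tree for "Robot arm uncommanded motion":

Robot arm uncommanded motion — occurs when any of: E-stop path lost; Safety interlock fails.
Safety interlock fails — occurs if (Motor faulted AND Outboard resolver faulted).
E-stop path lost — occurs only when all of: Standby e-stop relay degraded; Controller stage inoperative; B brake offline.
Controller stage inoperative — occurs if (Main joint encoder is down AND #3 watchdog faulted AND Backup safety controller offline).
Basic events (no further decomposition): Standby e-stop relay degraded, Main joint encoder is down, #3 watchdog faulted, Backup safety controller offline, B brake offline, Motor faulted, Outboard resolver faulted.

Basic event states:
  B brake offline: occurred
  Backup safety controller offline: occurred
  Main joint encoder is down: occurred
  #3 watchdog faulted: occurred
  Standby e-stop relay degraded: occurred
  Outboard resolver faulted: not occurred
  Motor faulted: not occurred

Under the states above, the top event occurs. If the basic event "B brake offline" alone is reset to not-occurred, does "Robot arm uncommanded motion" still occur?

No

Counterfactual: set "B brake offline" to not occurred.
Controller stage inoperative [AND]: Main joint encoder is down=occurs, #3 watchdog faulted=occurs, Backup safety controller offline=occurs → all inputs occur → occurs.
E-stop path lost [AND]: Standby e-stop relay degraded=occurs, Controller stage inoperative=occurs, B brake offline=not → not all inputs occur → does not occur.
Safety interlock fails [AND]: Motor faulted=not, Outboard resolver faulted=not → not all inputs occur → does not occur.
Robot arm uncommanded motion [OR]: E-stop path lost=not, Safety interlock fails=not → no input occurs → does not occur.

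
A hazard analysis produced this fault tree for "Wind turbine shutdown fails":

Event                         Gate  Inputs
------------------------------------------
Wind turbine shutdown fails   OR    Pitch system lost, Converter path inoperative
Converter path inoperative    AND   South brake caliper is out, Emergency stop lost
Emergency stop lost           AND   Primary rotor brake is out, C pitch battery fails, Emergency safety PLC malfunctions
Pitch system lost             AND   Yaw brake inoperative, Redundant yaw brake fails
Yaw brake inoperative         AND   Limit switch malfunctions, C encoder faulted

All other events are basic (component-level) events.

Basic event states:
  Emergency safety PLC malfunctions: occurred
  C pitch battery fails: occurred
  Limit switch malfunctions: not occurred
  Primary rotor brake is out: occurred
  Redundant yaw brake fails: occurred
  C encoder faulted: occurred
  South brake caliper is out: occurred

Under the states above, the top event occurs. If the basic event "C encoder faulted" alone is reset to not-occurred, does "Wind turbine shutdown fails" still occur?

Counterfactual: set "C encoder faulted" to not occurred.
Yaw brake inoperative [AND]: Limit switch malfunctions=not, C encoder faulted=not → not all inputs occur → does not occur.
Pitch system lost [AND]: Yaw brake inoperative=not, Redundant yaw brake fails=occurs → not all inputs occur → does not occur.
Emergency stop lost [AND]: Primary rotor brake is out=occurs, C pitch battery fails=occurs, Emergency safety PLC malfunctions=occurs → all inputs occur → occurs.
Converter path inoperative [AND]: South brake caliper is out=occurs, Emergency stop lost=occurs → all inputs occur → occurs.
Wind turbine shutdown fails [OR]: Pitch system lost=not, Converter path inoperative=occurs → at least one input occurs → occurs.

Yes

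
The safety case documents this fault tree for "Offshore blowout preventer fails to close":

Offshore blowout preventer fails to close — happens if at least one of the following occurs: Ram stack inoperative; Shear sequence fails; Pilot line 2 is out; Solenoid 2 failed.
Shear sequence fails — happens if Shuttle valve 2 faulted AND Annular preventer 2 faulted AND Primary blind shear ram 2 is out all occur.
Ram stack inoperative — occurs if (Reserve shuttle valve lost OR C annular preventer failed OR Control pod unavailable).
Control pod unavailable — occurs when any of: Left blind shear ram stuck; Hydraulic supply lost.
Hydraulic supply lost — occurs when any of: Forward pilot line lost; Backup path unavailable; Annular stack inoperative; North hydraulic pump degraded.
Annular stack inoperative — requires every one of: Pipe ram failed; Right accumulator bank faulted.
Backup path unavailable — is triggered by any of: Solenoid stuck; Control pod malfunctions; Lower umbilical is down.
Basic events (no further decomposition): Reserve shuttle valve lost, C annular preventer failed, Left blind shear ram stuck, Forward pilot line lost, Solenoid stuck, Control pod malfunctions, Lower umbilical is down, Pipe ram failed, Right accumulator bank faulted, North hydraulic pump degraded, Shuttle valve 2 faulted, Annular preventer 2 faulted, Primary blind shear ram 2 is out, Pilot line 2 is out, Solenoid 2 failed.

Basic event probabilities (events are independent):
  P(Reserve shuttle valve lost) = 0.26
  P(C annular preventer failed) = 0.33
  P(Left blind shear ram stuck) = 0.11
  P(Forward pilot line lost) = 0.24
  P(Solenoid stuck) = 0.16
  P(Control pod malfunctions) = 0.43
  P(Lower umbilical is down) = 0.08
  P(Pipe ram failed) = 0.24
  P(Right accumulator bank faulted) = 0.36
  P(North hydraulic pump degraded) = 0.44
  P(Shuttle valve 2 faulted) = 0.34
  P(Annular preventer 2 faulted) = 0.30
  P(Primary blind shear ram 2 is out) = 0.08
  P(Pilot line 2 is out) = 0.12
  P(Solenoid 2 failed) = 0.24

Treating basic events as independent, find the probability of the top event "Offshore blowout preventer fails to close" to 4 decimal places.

P(Backup path unavailable) [OR] = 1 − (1−0.16) × (1−0.43) × (1−0.08) = 0.559504
P(Annular stack inoperative) [AND] = 0.24 × 0.36 = 0.086400
P(Hydraulic supply lost) [OR] = 1 − (1−0.24) × (1−0.559504) × (1−0.086400) × (1−0.44) = 0.828723
P(Control pod unavailable) [OR] = 1 − (1−0.11) × (1−0.828723) = 0.847563
P(Ram stack inoperative) [OR] = 1 − (1−0.26) × (1−0.33) × (1−0.847563) = 0.924422
P(Shear sequence fails) [AND] = 0.34 × 0.30 × 0.08 = 0.008160
P(Offshore blowout preventer fails to close) [OR] = 1 − (1−0.924422) × (1−0.008160) × (1−0.12) × (1−0.24) = 0.949866
Rounded to 4 decimal places: P(Offshore blowout preventer fails to close) ≈ 0.9499.

0.9499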